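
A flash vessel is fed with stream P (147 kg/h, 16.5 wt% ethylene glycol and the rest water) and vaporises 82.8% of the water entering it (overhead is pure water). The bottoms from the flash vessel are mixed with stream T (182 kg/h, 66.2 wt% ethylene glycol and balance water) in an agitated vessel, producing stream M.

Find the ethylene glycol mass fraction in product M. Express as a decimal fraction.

Vapour removed = 0.828×0.835×147 = 101.63 kg/h; concentrate = 45.367 kg/h.
ethylene glycol reaching the mixer = 24.255 (from concentrate) + 182×0.662 = 144.74 kg/h.
Product flow = 45.367 + 182 = 227.37 kg/h; ethylene glycol fraction = 0.637.

0.637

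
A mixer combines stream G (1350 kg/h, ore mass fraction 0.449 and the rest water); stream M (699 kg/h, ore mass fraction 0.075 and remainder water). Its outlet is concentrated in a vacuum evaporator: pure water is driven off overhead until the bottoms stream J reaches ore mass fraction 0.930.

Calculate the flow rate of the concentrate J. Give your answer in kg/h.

708.1 kg/h

ore entering = 1350×0.449 + 699×0.075 = 658.57 kg/h.
All ore reports to J, so J = 658.57/0.930 = 708.15 kg/h.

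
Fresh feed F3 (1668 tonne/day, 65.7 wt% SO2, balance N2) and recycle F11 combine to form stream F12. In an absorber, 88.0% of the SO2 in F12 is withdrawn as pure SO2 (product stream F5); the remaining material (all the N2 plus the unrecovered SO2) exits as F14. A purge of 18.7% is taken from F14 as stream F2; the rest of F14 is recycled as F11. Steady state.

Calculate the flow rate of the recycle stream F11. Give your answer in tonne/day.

2606 tonne/day

N2 enters only via F3 and leaves only via the purge: 1668×0.343 = 0.187×(N2 in F14), and the absorber passes all N2, so N2 in F12 = N2 in F14 = 3059.5 tonne/day.
SO2 in F12: m_A = 1668×0.657 + (1−0.187)·(1−0.880)·m_A, so m_A = 1095.9/0.9024 = 1214.3 tonne/day.
F14 = (1−0.880)×1214.3 + 3059.5 = 3205.2 tonne/day.
Recycle F11 = (1−0.187)×3205.2 = 2605.8 tonne/day.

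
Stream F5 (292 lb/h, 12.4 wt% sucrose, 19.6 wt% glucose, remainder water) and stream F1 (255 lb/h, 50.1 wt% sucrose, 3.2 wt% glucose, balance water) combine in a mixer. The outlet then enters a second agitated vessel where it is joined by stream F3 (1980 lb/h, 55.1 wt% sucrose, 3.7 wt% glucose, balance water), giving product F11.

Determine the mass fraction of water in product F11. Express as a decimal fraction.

0.4485

Overall, product flow = 2527 lb/h.
water in = 292×0.680 + 255×0.467 + 1980×0.412 = 1133.4 lb/h.
water fraction in F11 = 0.4485.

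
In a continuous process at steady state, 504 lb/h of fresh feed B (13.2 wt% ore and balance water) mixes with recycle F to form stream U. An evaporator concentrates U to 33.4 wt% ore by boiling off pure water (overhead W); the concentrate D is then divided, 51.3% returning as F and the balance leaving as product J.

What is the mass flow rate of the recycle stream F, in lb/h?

209.8 lb/h

Overall ore balance (none leaves overhead): ore in fresh feed = ore in product, i.e. 504×0.132 = (1−0.513)·D·0.334.
D = 66.528/(0.334×0.487) = 409.01 lb/h.
Recycle F = 0.513×409.01 = 209.82 lb/h.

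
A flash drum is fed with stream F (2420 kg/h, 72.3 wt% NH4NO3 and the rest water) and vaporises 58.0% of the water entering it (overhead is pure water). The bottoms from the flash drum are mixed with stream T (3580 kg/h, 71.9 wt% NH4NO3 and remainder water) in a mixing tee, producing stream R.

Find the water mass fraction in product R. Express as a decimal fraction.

0.2295

Vapour removed = 0.580×0.277×2420 = 388.8 kg/h; concentrate = 2031.2 kg/h.
water reaching the mixer = 281.54 (from concentrate) + 3580×0.281 = 1287.5 kg/h.
Product flow = 2031.2 + 3580 = 5611.2 kg/h; water fraction = 0.2295.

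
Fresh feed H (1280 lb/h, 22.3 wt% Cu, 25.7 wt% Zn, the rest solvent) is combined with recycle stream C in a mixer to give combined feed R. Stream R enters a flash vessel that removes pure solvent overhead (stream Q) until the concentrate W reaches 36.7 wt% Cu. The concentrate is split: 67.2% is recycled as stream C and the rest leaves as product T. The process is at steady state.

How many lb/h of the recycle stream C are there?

1593 lb/h

Overall Cu balance (none leaves overhead): Cu in fresh feed = Cu in product, i.e. 1280×0.223 = (1−0.672)·W·0.367.
W = 285.44/(0.367×0.328) = 2371.2 lb/h.
Recycle C = 0.672×2371.2 = 1593.5 lb/h.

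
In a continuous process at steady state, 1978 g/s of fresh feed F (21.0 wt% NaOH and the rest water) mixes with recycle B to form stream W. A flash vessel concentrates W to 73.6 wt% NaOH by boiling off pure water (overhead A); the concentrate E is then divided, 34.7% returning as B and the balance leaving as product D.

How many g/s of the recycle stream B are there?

299.9 g/s

Overall NaOH balance (none leaves overhead): NaOH in fresh feed = NaOH in product, i.e. 1978×0.210 = (1−0.347)·E·0.736.
E = 415.38/(0.736×0.653) = 864.28 g/s.
Recycle B = 0.347×864.28 = 299.91 g/s.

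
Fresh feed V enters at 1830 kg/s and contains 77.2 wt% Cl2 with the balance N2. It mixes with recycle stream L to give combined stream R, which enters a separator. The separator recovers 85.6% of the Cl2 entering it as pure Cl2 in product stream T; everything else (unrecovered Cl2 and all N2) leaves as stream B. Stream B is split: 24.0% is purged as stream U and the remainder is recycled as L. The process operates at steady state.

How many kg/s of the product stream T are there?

Cl2 in R: m_A = 1830×0.772 + (1−0.240)·(1−0.856)·m_A, so m_A = 1412.8/0.8906 = 1586.4 kg/s.
Product T = 0.856×1586.4 = 1357.9 kg/s.

1358 kg/s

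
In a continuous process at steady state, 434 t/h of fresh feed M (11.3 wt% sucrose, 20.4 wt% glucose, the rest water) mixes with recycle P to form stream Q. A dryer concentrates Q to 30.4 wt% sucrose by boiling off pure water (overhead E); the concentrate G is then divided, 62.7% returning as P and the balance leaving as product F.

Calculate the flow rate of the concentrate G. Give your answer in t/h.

Overall sucrose balance (none leaves overhead): sucrose in fresh feed = sucrose in product, i.e. 434×0.113 = (1−0.627)·G·0.304.
G = 49.042/(0.304×0.373) = 432.5 t/h.

432.5 t/h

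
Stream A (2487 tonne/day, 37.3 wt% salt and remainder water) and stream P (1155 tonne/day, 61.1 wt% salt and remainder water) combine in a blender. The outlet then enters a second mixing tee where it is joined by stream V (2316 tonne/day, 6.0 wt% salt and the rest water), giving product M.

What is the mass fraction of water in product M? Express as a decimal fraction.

Overall, product flow = 5958 tonne/day.
water in = 2487×0.627 + 1155×0.389 + 2316×0.940 = 4185.7 tonne/day.
water fraction in M = 0.7025.

0.7025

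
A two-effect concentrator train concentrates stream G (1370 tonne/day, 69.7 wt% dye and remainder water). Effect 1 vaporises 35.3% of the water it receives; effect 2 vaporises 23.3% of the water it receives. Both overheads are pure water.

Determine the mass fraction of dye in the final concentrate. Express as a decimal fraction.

0.8226

water in feed = 1370×0.303 = 415.11 tonne/day.
After stage 1: water left = (1−0.353)×415.11 = 268.58; stream total = 1223.5 tonne/day.
After stage 2: water left = (1−0.233)×268.58 = 206; final concentrate = 1160.9 tonne/day.
dye fraction = 954.89/1160.9 = 0.8226.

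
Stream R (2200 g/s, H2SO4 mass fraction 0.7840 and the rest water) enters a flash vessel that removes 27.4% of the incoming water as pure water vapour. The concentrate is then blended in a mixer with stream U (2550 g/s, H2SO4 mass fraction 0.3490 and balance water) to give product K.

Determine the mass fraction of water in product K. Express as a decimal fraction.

0.4340

Vapour removed = 0.274×0.216×2200 = 130.2 g/s; concentrate = 2069.8 g/s.
water reaching the mixer = 345 (from concentrate) + 2550×0.651 = 2005 g/s.
Product flow = 2069.8 + 2550 = 4619.8 g/s; water fraction = 0.4340.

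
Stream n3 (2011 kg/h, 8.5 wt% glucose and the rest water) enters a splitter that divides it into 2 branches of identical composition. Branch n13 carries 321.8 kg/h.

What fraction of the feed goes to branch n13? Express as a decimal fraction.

0.160

Fraction to n13 = 321.8/2011 = 0.1600.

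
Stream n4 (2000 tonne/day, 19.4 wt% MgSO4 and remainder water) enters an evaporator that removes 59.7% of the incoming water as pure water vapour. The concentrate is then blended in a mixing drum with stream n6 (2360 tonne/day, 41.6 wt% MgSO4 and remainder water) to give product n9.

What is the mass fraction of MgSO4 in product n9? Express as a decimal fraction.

Vapour removed = 0.597×0.806×2000 = 962.36 tonne/day; concentrate = 1037.6 tonne/day.
MgSO4 reaching the mixer = 388 (from concentrate) + 2360×0.416 = 1369.8 tonne/day.
Product flow = 1037.6 + 2360 = 3397.6 tonne/day; MgSO4 fraction = 0.403.

0.403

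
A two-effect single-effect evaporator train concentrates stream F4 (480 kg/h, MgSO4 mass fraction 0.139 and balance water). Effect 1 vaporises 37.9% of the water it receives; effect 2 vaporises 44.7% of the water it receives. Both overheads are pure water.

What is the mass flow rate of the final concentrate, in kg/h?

208.6 kg/h

water in feed = 480×0.861 = 413.28 kg/h.
After stage 1: water left = (1−0.379)×413.28 = 256.65; stream total = 323.37 kg/h.
After stage 2: water left = (1−0.447)×256.65 = 141.93; final concentrate = 208.65 kg/h.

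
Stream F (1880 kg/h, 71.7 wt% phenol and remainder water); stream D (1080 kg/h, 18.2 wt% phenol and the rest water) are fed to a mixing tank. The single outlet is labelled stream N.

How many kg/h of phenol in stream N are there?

phenol out = phenol in = 1880×0.717 + 1080×0.182 = 1544.5 kg/h.

1545 kg/h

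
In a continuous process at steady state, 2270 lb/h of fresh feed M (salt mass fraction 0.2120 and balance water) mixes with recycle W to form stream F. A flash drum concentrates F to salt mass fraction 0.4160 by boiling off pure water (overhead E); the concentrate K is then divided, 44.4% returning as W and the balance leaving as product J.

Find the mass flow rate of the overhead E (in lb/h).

1113 lb/h

Overall salt balance (none leaves overhead): salt in fresh feed = salt in product, i.e. 2270×0.212 = (1−0.444)·K·0.416.
K = 481.24/(0.416×0.556) = 2080.6 lb/h.
Recycle W = 0.444×2080.6 = 923.8 lb/h.
Combined feed F = 2270 + 923.8 = 3193.8 lb/h.
Overhead E = F − K = 3193.8 − 2080.6 = 1113.2 lb/h.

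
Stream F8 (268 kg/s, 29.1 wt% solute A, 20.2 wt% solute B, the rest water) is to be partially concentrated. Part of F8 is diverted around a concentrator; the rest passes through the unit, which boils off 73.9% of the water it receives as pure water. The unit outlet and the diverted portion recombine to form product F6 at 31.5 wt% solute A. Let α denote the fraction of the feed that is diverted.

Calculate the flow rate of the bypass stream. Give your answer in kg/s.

213.5 kg/s

All 268×0.291 = 77.988 kg/s of solute A reaches F6, so F6 = 77.988/0.315 = 247.58 kg/s and vapour = 20.419 kg/s.
The evaporator receives (1−α)·268 of feed at 0.507 water and removes 0.739 of that water:
0.739×0.507×(1−α)×268 = 20.419
(1−α) = 20.419/100.41 = 0.2034;  α = 0.7966.
Bypass flow = 0.7966×268 = 213.5 kg/s.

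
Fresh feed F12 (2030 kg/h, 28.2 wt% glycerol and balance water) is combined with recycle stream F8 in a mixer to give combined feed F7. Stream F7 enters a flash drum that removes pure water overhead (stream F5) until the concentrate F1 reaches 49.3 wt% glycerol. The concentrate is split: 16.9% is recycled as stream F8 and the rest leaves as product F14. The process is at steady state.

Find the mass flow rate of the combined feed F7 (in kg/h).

Overall glycerol balance (none leaves overhead): glycerol in fresh feed = glycerol in product, i.e. 2030×0.282 = (1−0.169)·F1·0.493.
F1 = 572.46/(0.493×0.831) = 1397.3 kg/h.
Recycle F8 = 0.169×1397.3 = 236.15 kg/h.
Combined feed F7 = 2030 + 236.15 = 2266.1 kg/h.

2266 kg/h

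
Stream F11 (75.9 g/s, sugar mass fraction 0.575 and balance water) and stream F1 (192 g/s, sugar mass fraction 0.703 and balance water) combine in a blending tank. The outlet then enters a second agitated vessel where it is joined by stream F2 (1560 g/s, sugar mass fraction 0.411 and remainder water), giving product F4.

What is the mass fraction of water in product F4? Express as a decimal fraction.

Overall, product flow = 1827.9 g/s.
water in = 75.9×0.425 + 192×0.297 + 1560×0.589 = 1008.1 g/s.
water fraction in F4 = 0.552.

0.552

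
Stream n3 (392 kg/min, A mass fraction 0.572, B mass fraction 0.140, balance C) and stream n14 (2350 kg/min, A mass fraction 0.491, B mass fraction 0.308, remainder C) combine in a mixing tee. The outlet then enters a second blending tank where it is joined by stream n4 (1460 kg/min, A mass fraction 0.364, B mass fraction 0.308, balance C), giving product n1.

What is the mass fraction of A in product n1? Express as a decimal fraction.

Overall, product flow = 4202 kg/min.
A in = 392×0.572 + 2350×0.491 + 1460×0.364 = 1909.5 kg/min.
A fraction in n1 = 0.454.

0.454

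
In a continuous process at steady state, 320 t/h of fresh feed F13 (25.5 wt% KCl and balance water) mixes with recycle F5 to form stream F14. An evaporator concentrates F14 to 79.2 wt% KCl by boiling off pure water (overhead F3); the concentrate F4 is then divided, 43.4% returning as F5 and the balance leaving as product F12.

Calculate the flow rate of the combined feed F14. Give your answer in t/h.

399 t/h

Overall KCl balance (none leaves overhead): KCl in fresh feed = KCl in product, i.e. 320×0.255 = (1−0.434)·F4·0.792.
F4 = 81.6/(0.792×0.566) = 182.03 t/h.
Recycle F5 = 0.434×182.03 = 79.002 t/h.
Combined feed F14 = 320 + 79.002 = 399 t/h.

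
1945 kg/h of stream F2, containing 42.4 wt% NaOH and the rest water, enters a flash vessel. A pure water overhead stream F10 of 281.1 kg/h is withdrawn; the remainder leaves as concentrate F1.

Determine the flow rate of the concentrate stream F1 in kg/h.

Concentrate = 1945 − 281.1 = 1663.9 kg/h.

1664 kg/h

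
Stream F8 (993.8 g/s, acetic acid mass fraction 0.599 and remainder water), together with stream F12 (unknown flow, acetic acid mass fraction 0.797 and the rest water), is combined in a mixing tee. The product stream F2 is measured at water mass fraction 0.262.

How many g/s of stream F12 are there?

2341 g/s

Let F12 be the unknown flow. Total out = 993.8 + F12.
water balance: 398.51 + 0.203·F12 = 0.262·(993.8 + F12)
(0.203 − 0.262)·F12 = 0.262×993.8 − 398.51 = -138.14
F12 = -138.14 / -0.059 = 2341.3 g/s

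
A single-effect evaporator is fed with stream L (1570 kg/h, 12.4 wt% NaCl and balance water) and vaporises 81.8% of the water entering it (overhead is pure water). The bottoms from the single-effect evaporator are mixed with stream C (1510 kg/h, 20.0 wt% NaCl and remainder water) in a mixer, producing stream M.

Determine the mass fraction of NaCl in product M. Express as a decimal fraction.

Vapour removed = 0.818×0.876×1570 = 1125 kg/h; concentrate = 444.99 kg/h.
NaCl reaching the mixer = 194.68 (from concentrate) + 1510×0.200 = 496.68 kg/h.
Product flow = 444.99 + 1510 = 1955 kg/h; NaCl fraction = 0.2541.

0.2541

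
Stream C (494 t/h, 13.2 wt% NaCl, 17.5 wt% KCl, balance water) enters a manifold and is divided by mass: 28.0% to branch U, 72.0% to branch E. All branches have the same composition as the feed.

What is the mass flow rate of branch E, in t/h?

355.7 t/h

Branch E flow = 0.720×494 = 355.68 t/h.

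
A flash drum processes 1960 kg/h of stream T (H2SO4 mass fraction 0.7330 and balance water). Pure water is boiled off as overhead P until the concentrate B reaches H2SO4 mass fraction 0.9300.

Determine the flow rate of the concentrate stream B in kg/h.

H2SO4 is conserved: 1960×0.733 = 1436.7 kg/h all reports to the concentrate.
Concentrate = 1436.7/(target fraction) = 1544.8 kg/h.

1545 kg/h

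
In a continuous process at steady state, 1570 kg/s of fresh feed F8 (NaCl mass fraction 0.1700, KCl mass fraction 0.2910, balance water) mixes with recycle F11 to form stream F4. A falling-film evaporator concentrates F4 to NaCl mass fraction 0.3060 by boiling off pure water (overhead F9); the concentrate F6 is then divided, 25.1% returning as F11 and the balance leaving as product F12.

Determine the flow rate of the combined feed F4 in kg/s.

Overall NaCl balance (none leaves overhead): NaCl in fresh feed = NaCl in product, i.e. 1570×0.170 = (1−0.251)·F6·0.306.
F6 = 266.9/(0.306×0.749) = 1164.5 kg/s.
Recycle F11 = 0.251×1164.5 = 292.29 kg/s.
Combined feed F4 = 1570 + 292.29 = 1862.3 kg/s.

1862 kg/s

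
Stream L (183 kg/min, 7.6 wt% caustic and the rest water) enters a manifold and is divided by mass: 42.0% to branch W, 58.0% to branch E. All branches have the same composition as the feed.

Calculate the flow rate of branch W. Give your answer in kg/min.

76.86 kg/min

Branch W flow = 0.420×183 = 76.86 kg/min.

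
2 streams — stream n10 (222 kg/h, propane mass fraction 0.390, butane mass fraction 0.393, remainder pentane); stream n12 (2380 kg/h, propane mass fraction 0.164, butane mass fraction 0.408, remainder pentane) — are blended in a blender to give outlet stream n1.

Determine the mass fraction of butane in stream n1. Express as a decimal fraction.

0.407

Total flow out = 222 + 2380 = 2602 kg/h.
butane in = 222×0.393 + 2380×0.408 = 1058.3 kg/h.
butane mass fraction in n1 = 1058.3/2602 = 0.407.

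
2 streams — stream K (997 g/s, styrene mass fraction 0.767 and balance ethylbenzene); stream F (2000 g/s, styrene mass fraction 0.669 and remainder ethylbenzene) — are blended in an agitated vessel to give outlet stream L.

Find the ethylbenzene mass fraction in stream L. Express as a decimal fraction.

0.298

Total flow out = 997 + 2000 = 2997 g/s.
ethylbenzene in = 997×0.233 + 2000×0.331 = 894.3 g/s.
ethylbenzene mass fraction in L = 894.3/2997 = 0.298.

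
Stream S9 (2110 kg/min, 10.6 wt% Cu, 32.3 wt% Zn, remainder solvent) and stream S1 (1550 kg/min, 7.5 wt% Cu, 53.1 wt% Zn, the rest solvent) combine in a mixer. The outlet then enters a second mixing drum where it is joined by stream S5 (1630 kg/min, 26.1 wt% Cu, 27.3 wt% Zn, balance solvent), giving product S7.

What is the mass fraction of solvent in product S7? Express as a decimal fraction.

Overall, product flow = 5290 kg/min.
solvent in = 2110×0.571 + 1550×0.394 + 1630×0.466 = 2575.1 kg/min.
solvent fraction in S7 = 0.487.

0.487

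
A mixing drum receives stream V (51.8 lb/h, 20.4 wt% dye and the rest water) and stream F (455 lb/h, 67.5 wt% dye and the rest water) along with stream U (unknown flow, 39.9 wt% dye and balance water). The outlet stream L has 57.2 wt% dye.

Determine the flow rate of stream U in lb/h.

160.7 lb/h

Let U be the unknown flow. Total out = 506.8 + U.
dye balance: 317.69 + 0.399·U = 0.572·(506.8 + U)
(0.399 − 0.572)·U = 0.572×506.8 − 317.69 = -27.803
U = -27.803 / -0.173 = 160.71 lb/h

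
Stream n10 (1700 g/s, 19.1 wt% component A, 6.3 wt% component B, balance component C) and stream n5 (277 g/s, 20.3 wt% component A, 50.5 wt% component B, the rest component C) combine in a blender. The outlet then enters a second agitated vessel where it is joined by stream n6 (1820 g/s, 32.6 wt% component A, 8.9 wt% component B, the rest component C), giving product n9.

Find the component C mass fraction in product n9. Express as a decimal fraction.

Overall, product flow = 3797 g/s.
component C in = 1700×0.746 + 277×0.292 + 1820×0.585 = 2413.8 g/s.
component C fraction in n9 = 0.6357.

0.6357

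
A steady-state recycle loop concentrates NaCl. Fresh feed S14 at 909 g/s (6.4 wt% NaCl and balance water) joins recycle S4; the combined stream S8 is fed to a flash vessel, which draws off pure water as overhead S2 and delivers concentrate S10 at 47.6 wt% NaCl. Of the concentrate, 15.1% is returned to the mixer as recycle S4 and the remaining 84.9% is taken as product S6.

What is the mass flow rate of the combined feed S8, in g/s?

930.7 g/s

Overall NaCl balance (none leaves overhead): NaCl in fresh feed = NaCl in product, i.e. 909×0.064 = (1−0.151)·S10·0.476.
S10 = 58.176/(0.476×0.849) = 143.96 g/s.
Recycle S4 = 0.151×143.96 = 21.737 g/s.
Combined feed S8 = 909 + 21.737 = 930.74 g/s.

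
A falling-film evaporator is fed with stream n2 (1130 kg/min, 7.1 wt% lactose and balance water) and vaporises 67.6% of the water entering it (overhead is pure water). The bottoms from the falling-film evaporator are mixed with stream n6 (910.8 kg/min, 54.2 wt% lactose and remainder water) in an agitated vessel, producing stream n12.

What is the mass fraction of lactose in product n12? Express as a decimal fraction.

Vapour removed = 0.676×0.929×1130 = 709.64 kg/min; concentrate = 420.36 kg/min.
lactose reaching the mixer = 80.23 (from concentrate) + 910.8×0.542 = 573.88 kg/min.
Product flow = 420.36 + 910.8 = 1331.2 kg/min; lactose fraction = 0.4311.

0.4311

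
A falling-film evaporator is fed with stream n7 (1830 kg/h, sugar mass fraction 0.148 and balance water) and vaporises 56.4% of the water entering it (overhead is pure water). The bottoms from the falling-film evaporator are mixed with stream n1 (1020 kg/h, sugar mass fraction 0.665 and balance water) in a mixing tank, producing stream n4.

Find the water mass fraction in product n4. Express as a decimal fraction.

0.518

Vapour removed = 0.564×0.852×1830 = 879.37 kg/h; concentrate = 950.63 kg/h.
water reaching the mixer = 679.79 (from concentrate) + 1020×0.335 = 1021.5 kg/h.
Product flow = 950.63 + 1020 = 1970.6 kg/h; water fraction = 0.518.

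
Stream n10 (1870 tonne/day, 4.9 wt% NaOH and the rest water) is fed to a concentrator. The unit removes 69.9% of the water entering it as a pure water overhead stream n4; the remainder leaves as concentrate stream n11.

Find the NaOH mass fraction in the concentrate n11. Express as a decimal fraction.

NaOH is not removed: 1870×0.049 = 91.63 tonne/day of NaOH enters n11.
water entering = 1870×0.951 = 1778.4 tonne/day; overhead removed = 0.699×1778.4 = 1243.1 tonne/day.
Concentrate = 1870 − 1243.1 = 626.92 tonne/day.
Mass fraction = 91.63/626.92 = 0.1462.

0.1462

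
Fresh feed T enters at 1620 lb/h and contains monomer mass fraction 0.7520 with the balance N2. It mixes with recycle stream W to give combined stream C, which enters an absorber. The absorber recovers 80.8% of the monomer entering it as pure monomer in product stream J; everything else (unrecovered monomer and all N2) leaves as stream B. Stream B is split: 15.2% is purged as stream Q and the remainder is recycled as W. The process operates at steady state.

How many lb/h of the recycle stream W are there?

2478 lb/h

N2 enters only via T and leaves only via the purge: 1620×0.248 = 0.152×(N2 in B), and the absorber passes all N2, so N2 in C = N2 in B = 2643.2 lb/h.
monomer in C: m_A = 1620×0.752 + (1−0.152)·(1−0.808)·m_A, so m_A = 1218.2/0.8372 = 1455.2 lb/h.
B = (1−0.808)×1455.2 + 2643.2 = 2922.5 lb/h.
Recycle W = (1−0.152)×2922.5 = 2478.3 lb/h.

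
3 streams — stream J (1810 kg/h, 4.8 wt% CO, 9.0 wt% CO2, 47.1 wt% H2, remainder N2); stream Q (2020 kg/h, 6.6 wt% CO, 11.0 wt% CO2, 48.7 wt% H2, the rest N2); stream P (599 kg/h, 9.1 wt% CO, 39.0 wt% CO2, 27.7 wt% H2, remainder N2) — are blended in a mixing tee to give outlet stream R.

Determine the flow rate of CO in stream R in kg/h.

274.7 kg/h

CO out = CO in = 1810×0.048 + 2020×0.066 + 599×0.091 = 274.71 kg/h.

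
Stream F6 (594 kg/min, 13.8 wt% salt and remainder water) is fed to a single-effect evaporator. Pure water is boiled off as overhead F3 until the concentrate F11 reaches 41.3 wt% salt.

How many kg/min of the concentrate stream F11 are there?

salt is conserved: 594×0.138 = 81.972 kg/min all reports to the concentrate.
Concentrate = 81.972/(target fraction) = 198.48 kg/min.

198.5 kg/min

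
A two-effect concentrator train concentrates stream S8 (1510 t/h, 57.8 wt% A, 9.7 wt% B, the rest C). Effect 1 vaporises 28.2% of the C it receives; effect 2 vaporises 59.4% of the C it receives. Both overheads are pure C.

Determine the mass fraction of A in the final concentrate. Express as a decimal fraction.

C in feed = 1510×0.325 = 490.75 t/h.
After stage 1: C left = (1−0.282)×490.75 = 352.36; stream total = 1371.6 t/h.
After stage 2: C left = (1−0.594)×352.36 = 143.06; final concentrate = 1162.3 t/h.
A fraction = 872.78/1162.3 = 0.751.

0.751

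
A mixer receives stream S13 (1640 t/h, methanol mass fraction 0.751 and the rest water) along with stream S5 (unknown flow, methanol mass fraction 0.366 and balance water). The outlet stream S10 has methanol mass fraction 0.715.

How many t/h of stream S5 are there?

169.2 t/h

Let S5 be the unknown flow. Total out = 1640 + S5.
methanol balance: 1231.6 + 0.366·S5 = 0.715·(1640 + S5)
(0.366 − 0.715)·S5 = 0.715×1640 − 1231.6 = -59.04
S5 = -59.04 / -0.349 = 169.17 t/h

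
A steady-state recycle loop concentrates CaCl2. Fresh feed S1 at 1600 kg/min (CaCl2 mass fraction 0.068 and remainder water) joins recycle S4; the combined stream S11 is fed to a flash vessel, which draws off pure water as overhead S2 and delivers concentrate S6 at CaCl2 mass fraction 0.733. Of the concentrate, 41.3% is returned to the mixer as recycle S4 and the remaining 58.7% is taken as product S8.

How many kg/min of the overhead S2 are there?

1452 kg/min

Overall CaCl2 balance (none leaves overhead): CaCl2 in fresh feed = CaCl2 in product, i.e. 1600×0.068 = (1−0.413)·S6·0.733.
S6 = 108.8/(0.733×0.587) = 252.86 kg/min.
Recycle S4 = 0.413×252.86 = 104.43 kg/min.
Combined feed S11 = 1600 + 104.43 = 1704.4 kg/min.
Overhead S2 = S11 − S6 = 1704.4 − 252.86 = 1451.6 kg/min.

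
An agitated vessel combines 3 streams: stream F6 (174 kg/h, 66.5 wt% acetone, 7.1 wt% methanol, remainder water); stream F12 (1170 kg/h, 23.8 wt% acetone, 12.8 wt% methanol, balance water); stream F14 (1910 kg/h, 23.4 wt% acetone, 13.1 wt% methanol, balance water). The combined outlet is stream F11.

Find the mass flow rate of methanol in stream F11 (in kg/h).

412.3 kg/h

methanol out = methanol in = 174×0.071 + 1170×0.128 + 1910×0.131 = 412.32 kg/h.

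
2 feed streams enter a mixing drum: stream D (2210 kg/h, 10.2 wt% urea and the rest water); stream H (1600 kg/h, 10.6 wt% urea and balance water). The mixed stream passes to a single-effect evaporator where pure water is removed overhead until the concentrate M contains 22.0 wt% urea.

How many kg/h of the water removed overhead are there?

urea entering = 2210×0.102 + 1600×0.106 = 395.02 kg/h.
All urea reports to M, so M = 395.02/0.220 = 1795.5 kg/h.
Total feed = 3810 kg/h; overhead = 3810 − 1795.5 = 2014.5 kg/h.

2014 kg/h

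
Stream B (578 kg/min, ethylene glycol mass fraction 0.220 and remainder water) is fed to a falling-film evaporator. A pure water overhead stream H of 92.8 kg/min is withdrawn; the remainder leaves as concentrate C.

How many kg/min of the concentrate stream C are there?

Concentrate = 578 − 92.8 = 485.2 kg/min.

485.2 kg/min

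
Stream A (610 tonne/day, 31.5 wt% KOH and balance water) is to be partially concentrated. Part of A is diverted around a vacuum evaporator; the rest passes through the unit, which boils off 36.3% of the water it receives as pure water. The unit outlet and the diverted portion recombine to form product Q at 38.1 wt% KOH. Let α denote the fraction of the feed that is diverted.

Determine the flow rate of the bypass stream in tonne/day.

All 610×0.315 = 192.15 tonne/day of KOH reaches Q, so Q = 192.15/0.381 = 504.33 tonne/day and vapour = 105.67 tonne/day.
The evaporator receives (1−α)·610 of feed at 0.685 water and removes 0.363 of that water:
0.363×0.685×(1−α)×610 = 105.67
(1−α) = 105.67/151.68 = 0.6967;  α = 0.3033.
Bypass flow = 0.3033×610 = 185.04 tonne/day.

185 tonne/day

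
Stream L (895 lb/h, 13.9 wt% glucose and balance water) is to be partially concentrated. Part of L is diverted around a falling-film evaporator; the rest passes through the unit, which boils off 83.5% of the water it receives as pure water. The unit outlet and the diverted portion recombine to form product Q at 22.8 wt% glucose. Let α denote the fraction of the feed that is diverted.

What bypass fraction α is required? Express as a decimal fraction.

0.457

All 895×0.139 = 124.41 lb/h of glucose reaches Q, so Q = 124.41/0.228 = 545.64 lb/h and vapour = 349.36 lb/h.
The evaporator receives (1−α)·895 of feed at 0.861 water and removes 0.835 of that water:
0.835×0.861×(1−α)×895 = 349.36
(1−α) = 349.36/643.45 = 0.5430;  α = 0.4570.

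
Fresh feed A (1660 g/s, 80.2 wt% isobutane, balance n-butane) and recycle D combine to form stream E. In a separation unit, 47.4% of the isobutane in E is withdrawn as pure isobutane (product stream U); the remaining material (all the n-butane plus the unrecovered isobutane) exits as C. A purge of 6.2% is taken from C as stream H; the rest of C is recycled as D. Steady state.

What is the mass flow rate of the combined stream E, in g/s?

7929 g/s

n-butane enters only via A and leaves only via the purge: 1660×0.198 = 0.062×(n-butane in C), and the separation unit passes all n-butane, so n-butane in E = n-butane in C = 5301.3 g/s.
isobutane in E: m_A = 1660×0.802 + (1−0.062)·(1−0.474)·m_A, so m_A = 1331.3/0.5066 = 2627.9 g/s.
E = 2627.9 + 5301.3 = 7929.2 g/s.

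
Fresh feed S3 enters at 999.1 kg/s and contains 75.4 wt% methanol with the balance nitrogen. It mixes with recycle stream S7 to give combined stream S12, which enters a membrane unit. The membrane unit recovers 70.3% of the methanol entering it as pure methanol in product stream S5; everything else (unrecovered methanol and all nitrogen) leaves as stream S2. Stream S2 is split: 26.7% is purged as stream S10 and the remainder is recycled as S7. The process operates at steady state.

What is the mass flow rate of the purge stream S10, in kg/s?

322.1 kg/s

nitrogen enters only via S3 and leaves only via the purge: 999.1×0.246 = 0.267×(nitrogen in S2), and the membrane unit passes all nitrogen, so nitrogen in S12 = nitrogen in S2 = 920.52 kg/s.
methanol in S12: m_A = 999.1×0.754 + (1−0.267)·(1−0.703)·m_A, so m_A = 753.32/0.7823 = 962.96 kg/s.
S2 = (1−0.703)×962.96 + 920.52 = 1206.5 kg/s.
Purge S10 = 0.267×1206.5 = 322.14 kg/s.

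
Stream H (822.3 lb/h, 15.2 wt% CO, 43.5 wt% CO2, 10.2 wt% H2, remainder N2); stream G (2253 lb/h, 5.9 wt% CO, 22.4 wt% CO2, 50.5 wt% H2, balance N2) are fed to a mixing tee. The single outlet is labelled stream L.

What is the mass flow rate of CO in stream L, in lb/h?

CO out = CO in = 822.3×0.152 + 2253×0.059 = 257.92 lb/h.

257.9 lb/h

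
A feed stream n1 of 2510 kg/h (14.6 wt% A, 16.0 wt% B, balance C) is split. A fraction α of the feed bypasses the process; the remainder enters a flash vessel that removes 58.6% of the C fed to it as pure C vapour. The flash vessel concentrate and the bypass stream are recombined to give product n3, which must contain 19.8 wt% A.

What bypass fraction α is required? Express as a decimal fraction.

0.354

All 2510×0.146 = 366.46 kg/h of A reaches n3, so n3 = 366.46/0.198 = 1850.8 kg/h and vapour = 659.19 kg/h.
The evaporator receives (1−α)·2510 of feed at 0.694 C and removes 0.586 of that C:
0.586×0.694×(1−α)×2510 = 659.19
(1−α) = 659.19/1020.8 = 0.6458;  α = 0.3542.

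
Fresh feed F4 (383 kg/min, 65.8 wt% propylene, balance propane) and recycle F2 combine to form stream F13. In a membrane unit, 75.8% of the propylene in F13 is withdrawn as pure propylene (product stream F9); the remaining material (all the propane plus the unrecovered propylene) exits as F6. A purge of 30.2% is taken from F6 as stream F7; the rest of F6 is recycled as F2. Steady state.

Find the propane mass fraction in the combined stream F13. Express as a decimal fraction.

0.589

propane enters only via F4 and leaves only via the purge: 383×0.342 = 0.302×(propane in F6), and the membrane unit passes all propane, so propane in F13 = propane in F6 = 433.73 kg/min.
propylene in F13: m_A = 383×0.658 + (1−0.302)·(1−0.758)·m_A, so m_A = 252.01/0.8311 = 303.24 kg/min.
F13 = 303.24 + 433.73 = 736.96 kg/min.
propane fraction in F13 = 433.73/736.96 = 0.589.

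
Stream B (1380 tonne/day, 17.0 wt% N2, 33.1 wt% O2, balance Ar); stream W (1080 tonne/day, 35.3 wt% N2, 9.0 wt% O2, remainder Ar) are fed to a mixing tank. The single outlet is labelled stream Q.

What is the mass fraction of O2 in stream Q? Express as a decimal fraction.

0.225

Total flow out = 1380 + 1080 = 2460 tonne/day.
O2 in = 1380×0.331 + 1080×0.090 = 553.98 tonne/day.
O2 mass fraction in Q = 553.98/2460 = 0.225.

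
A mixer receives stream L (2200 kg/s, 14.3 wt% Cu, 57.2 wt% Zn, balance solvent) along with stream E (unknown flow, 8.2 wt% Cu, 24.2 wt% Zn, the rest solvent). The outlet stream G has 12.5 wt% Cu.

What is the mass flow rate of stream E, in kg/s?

Let E be the unknown flow. Total out = 2200 + E.
Cu balance: 314.6 + 0.082·E = 0.125·(2200 + E)
(0.082 − 0.125)·E = 0.125×2200 − 314.6 = -39.6
E = -39.6 / -0.043 = 920.93 kg/s

920.9 kg/s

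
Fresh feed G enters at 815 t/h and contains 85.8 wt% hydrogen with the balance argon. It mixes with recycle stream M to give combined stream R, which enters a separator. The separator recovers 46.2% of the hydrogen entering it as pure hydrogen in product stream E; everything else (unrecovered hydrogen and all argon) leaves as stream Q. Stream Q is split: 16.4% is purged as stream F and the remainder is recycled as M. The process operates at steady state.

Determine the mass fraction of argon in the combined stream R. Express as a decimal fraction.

0.357

argon enters only via G and leaves only via the purge: 815×0.142 = 0.164×(argon in Q), and the separator passes all argon, so argon in R = argon in Q = 705.67 t/h.
hydrogen in R: m_A = 815×0.858 + (1−0.164)·(1−0.462)·m_A, so m_A = 699.27/0.5502 = 1270.9 t/h.
R = 1270.9 + 705.67 = 1976.5 t/h.
argon fraction in R = 705.67/1976.5 = 0.357.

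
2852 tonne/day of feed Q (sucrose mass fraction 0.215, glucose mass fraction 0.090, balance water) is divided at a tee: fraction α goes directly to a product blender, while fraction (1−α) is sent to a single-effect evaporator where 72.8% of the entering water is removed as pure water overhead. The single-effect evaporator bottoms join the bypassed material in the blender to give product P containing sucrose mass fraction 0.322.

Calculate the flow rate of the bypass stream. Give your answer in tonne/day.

978.9 tonne/day

All 2852×0.215 = 613.18 tonne/day of sucrose reaches P, so P = 613.18/0.322 = 1904.3 tonne/day and vapour = 947.71 tonne/day.
The evaporator receives (1−α)·2852 of feed at 0.695 water and removes 0.728 of that water:
0.728×0.695×(1−α)×2852 = 947.71
(1−α) = 947.71/1443 = 0.6568;  α = 0.3432.
Bypass flow = 0.3432×2852 = 978.9 tonne/day.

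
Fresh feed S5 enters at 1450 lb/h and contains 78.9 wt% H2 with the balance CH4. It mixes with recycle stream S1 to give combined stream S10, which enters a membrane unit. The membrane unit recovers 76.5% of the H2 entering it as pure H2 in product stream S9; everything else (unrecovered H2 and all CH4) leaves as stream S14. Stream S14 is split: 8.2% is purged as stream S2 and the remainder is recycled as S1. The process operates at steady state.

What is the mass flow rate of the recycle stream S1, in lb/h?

3740 lb/h

CH4 enters only via S5 and leaves only via the purge: 1450×0.211 = 0.082×(CH4 in S14), and the membrane unit passes all CH4, so CH4 in S10 = CH4 in S14 = 3731.1 lb/h.
H2 in S10: m_A = 1450×0.789 + (1−0.082)·(1−0.765)·m_A, so m_A = 1144/0.7843 = 1458.7 lb/h.
S14 = (1−0.765)×1458.7 + 3731.1 = 4073.9 lb/h.
Recycle S1 = (1−0.082)×4073.9 = 3739.8 lb/h.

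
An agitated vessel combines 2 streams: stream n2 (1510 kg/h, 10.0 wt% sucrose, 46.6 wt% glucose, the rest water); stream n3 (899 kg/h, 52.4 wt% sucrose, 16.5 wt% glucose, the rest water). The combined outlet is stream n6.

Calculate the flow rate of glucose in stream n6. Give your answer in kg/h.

852 kg/h

glucose out = glucose in = 1510×0.466 + 899×0.165 = 852 kg/h.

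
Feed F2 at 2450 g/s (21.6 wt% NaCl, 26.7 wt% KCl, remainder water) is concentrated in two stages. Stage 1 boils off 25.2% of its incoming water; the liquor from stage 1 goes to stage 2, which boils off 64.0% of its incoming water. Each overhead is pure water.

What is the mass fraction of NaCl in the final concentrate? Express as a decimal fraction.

water in feed = 2450×0.517 = 1266.7 g/s.
After stage 1: water left = (1−0.252)×1266.7 = 947.45; stream total = 2130.8 g/s.
After stage 2: water left = (1−0.640)×947.45 = 341.08; final concentrate = 1524.4 g/s.
NaCl fraction = 529.2/1524.4 = 0.347.

0.347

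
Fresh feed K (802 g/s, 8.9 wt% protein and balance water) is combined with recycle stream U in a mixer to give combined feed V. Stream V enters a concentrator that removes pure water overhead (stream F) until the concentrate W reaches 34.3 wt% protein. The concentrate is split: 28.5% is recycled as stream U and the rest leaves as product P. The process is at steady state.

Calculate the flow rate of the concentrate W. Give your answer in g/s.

Overall protein balance (none leaves overhead): protein in fresh feed = protein in product, i.e. 802×0.089 = (1−0.285)·W·0.343.
W = 71.378/(0.343×0.715) = 291.05 g/s.

291 g/s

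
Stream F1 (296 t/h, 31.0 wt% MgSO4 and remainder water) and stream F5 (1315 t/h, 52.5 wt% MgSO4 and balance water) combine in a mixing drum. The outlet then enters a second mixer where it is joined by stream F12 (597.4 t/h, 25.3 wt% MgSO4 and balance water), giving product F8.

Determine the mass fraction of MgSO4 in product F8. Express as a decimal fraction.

Overall, product flow = 2208.4 t/h.
MgSO4 in = 296×0.310 + 1315×0.525 + 597.4×0.253 = 933.28 t/h.
MgSO4 fraction in F8 = 0.423.

0.423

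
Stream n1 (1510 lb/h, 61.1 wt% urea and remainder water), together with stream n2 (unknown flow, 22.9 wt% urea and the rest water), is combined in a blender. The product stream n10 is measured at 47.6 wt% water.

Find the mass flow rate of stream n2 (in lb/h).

445.3 lb/h

Let n2 be the unknown flow. Total out = 1510 + n2.
water balance: 587.39 + 0.771·n2 = 0.476·(1510 + n2)
(0.771 − 0.476)·n2 = 0.476×1510 − 587.39 = 131.37
n2 = 131.37 / 0.295 = 445.32 lb/h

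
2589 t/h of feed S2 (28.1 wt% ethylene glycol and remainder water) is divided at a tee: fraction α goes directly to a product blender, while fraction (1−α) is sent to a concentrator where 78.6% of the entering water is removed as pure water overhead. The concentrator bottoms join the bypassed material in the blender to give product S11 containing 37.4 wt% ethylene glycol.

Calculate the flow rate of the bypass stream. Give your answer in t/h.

All 2589×0.281 = 727.51 t/h of ethylene glycol reaches S11, so S11 = 727.51/0.374 = 1945.2 t/h and vapour = 643.79 t/h.
The evaporator receives (1−α)·2589 of feed at 0.719 water and removes 0.786 of that water:
0.786×0.719×(1−α)×2589 = 643.79
(1−α) = 643.79/1463.1 = 0.4400;  α = 0.5600.
Bypass flow = 0.5600×2589 = 1449.8 t/h.

1450 t/h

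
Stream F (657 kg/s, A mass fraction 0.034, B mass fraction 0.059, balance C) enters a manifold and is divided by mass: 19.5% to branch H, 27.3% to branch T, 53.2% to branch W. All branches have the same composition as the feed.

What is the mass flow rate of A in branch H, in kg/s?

4.356 kg/s

Branch H total = 0.195×657 = 128.12 kg/s.
A in H = 0.034×128.12 = 4.3559 kg/s.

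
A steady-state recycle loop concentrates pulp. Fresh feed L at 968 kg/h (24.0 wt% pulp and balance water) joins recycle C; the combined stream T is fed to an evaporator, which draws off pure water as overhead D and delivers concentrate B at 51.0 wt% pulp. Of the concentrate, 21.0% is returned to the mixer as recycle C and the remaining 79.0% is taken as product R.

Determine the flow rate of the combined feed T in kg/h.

Overall pulp balance (none leaves overhead): pulp in fresh feed = pulp in product, i.e. 968×0.240 = (1−0.210)·B·0.510.
B = 232.32/(0.510×0.790) = 576.62 kg/h.
Recycle C = 0.210×576.62 = 121.09 kg/h.
Combined feed T = 968 + 121.09 = 1089.1 kg/h.

1089 kg/h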